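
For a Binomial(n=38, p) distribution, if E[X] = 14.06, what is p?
p = 0.37

For a Binomial(n, p) distribution:
E[X] = n × p

Given n = 38 and E[X] = 14.06:
14.06 = 38 × p
p = 14.06 / 38 = 0.37

Verification: Binomial(38, 0.37) has E[X] = 14.06 ✓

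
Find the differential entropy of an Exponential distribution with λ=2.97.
-0.0886 nats

We have X ~ Exponential(λ=2.97).

The differential entropy measures the uncertainty or information content of the distribution.

For an Exponential distribution with λ=2.97:
h(X) = -0.0886 nats

(In bits, this would be -0.1278 bits.)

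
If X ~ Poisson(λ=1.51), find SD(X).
1.2288

We have X ~ Poisson(λ=1.51).

For a Poisson distribution with λ=1.51:
σ = √Var(X) = 1.2288

The standard deviation is the square root of the variance.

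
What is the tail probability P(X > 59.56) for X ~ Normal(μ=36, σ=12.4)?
0.028717

We have X ~ Normal(μ=36, σ=12.4).

P(X > 59.56) = 1 - P(X ≤ 59.56)
                = 1 - F(59.56)
                = 1 - 0.971283
                = 0.028717

So there's approximately a 2.9% chance that X exceeds 59.56.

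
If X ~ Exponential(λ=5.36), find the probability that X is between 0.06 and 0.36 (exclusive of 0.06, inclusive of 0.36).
0.579782

We have X ~ Exponential(λ=5.36).

To find P(0.06 < X ≤ 0.36), we use:
P(0.06 < X ≤ 0.36) = P(X ≤ 0.36) - P(X ≤ 0.06)
                 = F(0.36) - F(0.06)
                 = 0.854794 - 0.275012
                 = 0.579782

So there's approximately a 58.0% chance that X falls in this range.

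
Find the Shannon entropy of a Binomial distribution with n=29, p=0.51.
2.4091 nats

We have X ~ Binomial(n=29, p=0.51).

The Shannon entropy measures the uncertainty or information content of the distribution.

For a Binomial distribution with n=29, p=0.51:
H(X) = 2.4091 nats

(In bits, this would be 3.4756 bits.)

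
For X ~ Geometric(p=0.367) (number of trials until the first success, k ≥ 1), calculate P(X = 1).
0.367000

We have X ~ Geometric(p=0.367) (number of trials until the first success, k ≥ 1).

For a Geometric distribution, the PMF gives us the probability of each outcome.

Using the PMF formula:
P(X = 1) = 0.367000

Rounded to 4 decimal places: 0.3670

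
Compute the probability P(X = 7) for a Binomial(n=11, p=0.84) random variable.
0.063819

We have X ~ Binomial(n=11, p=0.84).

For a Binomial distribution, the PMF gives us the probability of each outcome.

Using the PMF formula:
P(X = 7) = 0.063819

Rounded to 4 decimal places: 0.0638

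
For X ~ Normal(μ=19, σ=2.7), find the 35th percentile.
17.9596

We have X ~ Normal(μ=19, σ=2.7).

We want to find x such that P(X ≤ x) = 0.35.

This is the 35th percentile, which means 35% of values fall below this point.

Using the inverse CDF (quantile function):
x = F⁻¹(0.35) = 17.9596

Verification: P(X ≤ 17.9596) = 0.35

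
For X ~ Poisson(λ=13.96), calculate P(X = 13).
0.106287

We have X ~ Poisson(λ=13.96).

For a Poisson distribution, the PMF gives us the probability of each outcome.

Using the PMF formula:
P(X = 13) = 0.106287

Rounded to 4 decimal places: 0.1063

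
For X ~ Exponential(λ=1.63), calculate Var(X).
0.3764

We have X ~ Exponential(λ=1.63).

For an Exponential distribution with λ=1.63:
Var(X) = 0.3764

The variance measures the spread of the distribution around the mean.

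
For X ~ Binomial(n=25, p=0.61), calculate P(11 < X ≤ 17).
0.757483

We have X ~ Binomial(n=25, p=0.61).

To find P(11 < X ≤ 17), we use:
P(11 < X ≤ 17) = P(X ≤ 17) - P(X ≤ 11)
                 = F(17) - F(11)
                 = 0.821144 - 0.063660
                 = 0.757483

So there's approximately a 75.7% chance that X falls in this range.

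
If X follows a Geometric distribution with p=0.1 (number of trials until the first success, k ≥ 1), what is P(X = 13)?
0.028243

We have X ~ Geometric(p=0.1) (number of trials until the first success, k ≥ 1).

For a Geometric distribution, the PMF gives us the probability of each outcome.

Using the PMF formula:
P(X = 13) = 0.028243

Rounded to 4 decimal places: 0.0282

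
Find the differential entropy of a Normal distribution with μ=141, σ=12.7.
3.9605 nats

We have X ~ Normal(μ=141, σ=12.7).

The differential entropy measures the uncertainty or information content of the distribution.

For a Normal distribution with μ=141, σ=12.7:
h(X) = 3.9605 nats

(In bits, this would be 5.7139 bits.)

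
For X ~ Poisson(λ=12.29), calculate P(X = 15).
0.077500

We have X ~ Poisson(λ=12.29).

For a Poisson distribution, the PMF gives us the probability of each outcome.

Using the PMF formula:
P(X = 15) = 0.077500

Rounded to 4 decimal places: 0.0775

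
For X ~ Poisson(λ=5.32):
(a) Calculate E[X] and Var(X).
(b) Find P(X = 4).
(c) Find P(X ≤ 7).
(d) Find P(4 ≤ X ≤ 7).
(a) E[X] = 5.3200, Var(X) = 5.3200
(b) P(X = 4) = 0.163301
(c) P(X ≤ 7) = 0.831142
(d) P(4 ≤ X ≤ 7) = 0.608199

We have X ~ Poisson(λ=5.32).

(a) Moments:
E[X] = 5.3200
Var(X) = 5.3200
σ = √Var(X) = 2.3065

(b) Point probability using PMF:
P(X = 4) = 0.163301

(c) Cumulative probability using CDF:
P(X ≤ 7) = F(7) = 0.831142

(d) Range probability:
P(4 ≤ X ≤ 7) = P(X ≤ 7) - P(X ≤ 3)
                   = F(7) - F(3)
                   = 0.831142 - 0.222943
                   = 0.608199

This means approximately 60.8% of outcomes fall in the interval [4, 7].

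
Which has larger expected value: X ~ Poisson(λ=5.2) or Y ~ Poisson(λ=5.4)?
Y has larger mean (5.4000 > 5.2000)

Compute the expected value for each distribution:

X ~ Poisson(λ=5.2):
E[X] = 5.2000

Y ~ Poisson(λ=5.4):
E[Y] = 5.4000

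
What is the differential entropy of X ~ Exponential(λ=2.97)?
-0.0886 nats

We have X ~ Exponential(λ=2.97).

The differential entropy measures the uncertainty or information content of the distribution.

For an Exponential distribution with λ=2.97:
h(X) = -0.0886 nats

(In bits, this would be -0.1278 bits.)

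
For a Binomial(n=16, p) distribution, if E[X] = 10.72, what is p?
p = 0.67

For a Binomial(n, p) distribution:
E[X] = n × p

Given n = 16 and E[X] = 10.72:
10.72 = 16 × p
p = 10.72 / 16 = 0.67

Verification: Binomial(16, 0.67) has E[X] = 10.72 ✓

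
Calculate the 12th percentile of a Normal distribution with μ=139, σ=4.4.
133.8301

We have X ~ Normal(μ=139, σ=4.4).

We want to find x such that P(X ≤ x) = 0.12.

This is the 12th percentile, which means 12% of values fall below this point.

Using the inverse CDF (quantile function):
x = F⁻¹(0.12) = 133.8301

Verification: P(X ≤ 133.8301) = 0.12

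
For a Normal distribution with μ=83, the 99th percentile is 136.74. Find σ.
σ = 23.1006

For X ~ Normal(μ, σ), the p-th percentile satisfies x = μ + z_p × σ,
where z_p = Φ⁻¹(p) is the standard normal quantile.

Step 1: z_{0.99} = Φ⁻¹(0.99) = 2.3263

Step 2: Solve for σ:
136.74 = 83 + 2.3263 × σ
σ = (136.74 - 83) / 2.3263
σ = 53.74 / 2.3263
σ = 23.1006

Verification: μ + z × σ = 83 + 2.3263 × 23.1006 = 136.74 ✓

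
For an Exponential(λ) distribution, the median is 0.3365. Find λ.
λ = 2.0599

For X ~ Exponential(λ), the CDF is F(x) = 1 - e^(-λx).
The median m satisfies F(m) = 0.5:
1 - e^(-λm) = 0.5
e^(-λm) = 0.5
λm = ln(2)
m = ln(2) / λ

Given m = 0.3365:
λ = ln(2) / 0.3365 = 0.693147 / 0.3365 = 2.0599

Verification: ln(2) / 2.0599 = 0.3365 ✓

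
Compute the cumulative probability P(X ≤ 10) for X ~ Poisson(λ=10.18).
0.560532

We have X ~ Poisson(λ=10.18).

The CDF gives us P(X ≤ k).

Using the CDF:
P(X ≤ 10) = 0.560532

This means there's approximately a 56.1% chance that X is at most 10.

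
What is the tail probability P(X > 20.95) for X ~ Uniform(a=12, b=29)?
0.473529

We have X ~ Uniform(a=12, b=29).

P(X > 20.95) = 1 - P(X ≤ 20.95)
                = 1 - F(20.95)
                = 1 - 0.526471
                = 0.473529

So there's approximately a 47.4% chance that X exceeds 20.95.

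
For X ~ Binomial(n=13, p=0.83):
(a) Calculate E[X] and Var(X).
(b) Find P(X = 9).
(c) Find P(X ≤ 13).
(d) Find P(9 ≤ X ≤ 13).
(a) E[X] = 10.7900, Var(X) = 1.8343
(b) P(X = 9) = 0.111636
(c) P(X ≤ 13) = 1.000000
(d) P(9 ≤ X ≤ 13) = 0.944903

We have X ~ Binomial(n=13, p=0.83).

(a) Moments:
E[X] = 10.7900
Var(X) = 1.8343
σ = √Var(X) = 1.3544

(b) Point probability using PMF:
P(X = 9) = 0.111636

(c) Cumulative probability using CDF:
P(X ≤ 13) = F(13) = 1.000000

(d) Range probability:
P(9 ≤ X ≤ 13) = P(X ≤ 13) - P(X ≤ 8)
                   = F(13) - F(8)
                   = 1.000000 - 0.055097
                   = 0.944903

This means approximately 94.5% of outcomes fall in the interval [9, 13].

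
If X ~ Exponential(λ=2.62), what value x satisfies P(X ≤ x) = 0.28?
0.1254

We have X ~ Exponential(λ=2.62).

We want to find x such that P(X ≤ x) = 0.28.

This is the 28th percentile, which means 28% of values fall below this point.

Using the inverse CDF (quantile function):
x = F⁻¹(0.28) = 0.1254

Verification: P(X ≤ 0.1254) = 0.28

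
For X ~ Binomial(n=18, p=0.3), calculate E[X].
5.4000

We have X ~ Binomial(n=18, p=0.3).

For a Binomial distribution with n=18, p=0.3:
E[X] = 5.4000

This is the expected (average) value of X.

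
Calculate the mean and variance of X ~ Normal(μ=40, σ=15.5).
E[X] = 40.0000, Var(X) = 240.2500

We have X ~ Normal(μ=40, σ=15.5).

For a Normal distribution with μ=40, σ=15.5:

Expected value:
E[X] = 40.0000

Variance:
Var(X) = 240.2500

Standard deviation:
σ = √Var(X) = 15.5000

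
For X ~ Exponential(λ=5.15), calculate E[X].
0.1942

We have X ~ Exponential(λ=5.15).

For an Exponential distribution with λ=5.15:
E[X] = 0.1942

This is the expected (average) value of X.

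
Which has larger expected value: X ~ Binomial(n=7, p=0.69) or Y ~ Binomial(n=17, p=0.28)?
X has larger mean (4.8300 > 4.7600)

Compute the expected value for each distribution:

X ~ Binomial(n=7, p=0.69):
E[X] = 4.8300

Y ~ Binomial(n=17, p=0.28):
E[Y] = 4.7600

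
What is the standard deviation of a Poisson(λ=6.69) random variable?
2.5865

We have X ~ Poisson(λ=6.69).

For a Poisson distribution with λ=6.69:
σ = √Var(X) = 2.5865

The standard deviation is the square root of the variance.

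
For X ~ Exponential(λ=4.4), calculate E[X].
0.2273

We have X ~ Exponential(λ=4.4).

For an Exponential distribution with λ=4.4:
E[X] = 0.2273

This is the expected (average) value of X.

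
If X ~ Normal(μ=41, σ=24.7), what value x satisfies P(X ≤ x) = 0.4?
34.7423

We have X ~ Normal(μ=41, σ=24.7).

We want to find x such that P(X ≤ x) = 0.4.

This is the 40th percentile, which means 40% of values fall below this point.

Using the inverse CDF (quantile function):
x = F⁻¹(0.4) = 34.7423

Verification: P(X ≤ 34.7423) = 0.4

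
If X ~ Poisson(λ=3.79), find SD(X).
1.9468

We have X ~ Poisson(λ=3.79).

For a Poisson distribution with λ=3.79:
σ = √Var(X) = 1.9468

The standard deviation is the square root of the variance.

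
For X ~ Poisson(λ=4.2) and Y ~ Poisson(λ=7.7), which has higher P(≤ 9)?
X has higher probability (P(X ≤ 9) = 0.9889 > P(Y ≤ 9) = 0.7531)

Compute P(≤ 9) for each distribution:

X ~ Poisson(λ=4.2):
P(X ≤ 9) = 0.9889

Y ~ Poisson(λ=7.7):
P(Y ≤ 9) = 0.7531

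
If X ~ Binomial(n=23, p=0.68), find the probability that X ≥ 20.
0.035466

We have X ~ Binomial(n=23, p=0.68).

For discrete distributions, P(X ≥ 20) = 1 - P(X ≤ 19).

P(X ≤ 19) = 0.964534
P(X ≥ 20) = 1 - 0.964534 = 0.035466

So there's approximately a 3.5% chance that X is at least 20.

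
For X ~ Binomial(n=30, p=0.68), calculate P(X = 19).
0.129339

We have X ~ Binomial(n=30, p=0.68).

For a Binomial distribution, the PMF gives us the probability of each outcome.

Using the PMF formula:
P(X = 19) = 0.129339

Rounded to 4 decimal places: 0.1293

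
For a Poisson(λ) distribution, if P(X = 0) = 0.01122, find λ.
λ = 4.4901

For a Poisson(λ) distribution, the PMF at 0 is:
P(X = 0) = λ^0 e^(-λ) / 0! = e^(-λ)

Given P(X = 0) = 0.01122:
e^(-λ) = 0.01122
-λ = ln(0.01122)
λ = -ln(0.01122) = 4.4901

Verification: e^(-4.4901) = 0.01122 ✓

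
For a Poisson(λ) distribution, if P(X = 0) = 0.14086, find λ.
λ = 1.9600

For a Poisson(λ) distribution, the PMF at 0 is:
P(X = 0) = λ^0 e^(-λ) / 0! = e^(-λ)

Given P(X = 0) = 0.14086:
e^(-λ) = 0.14086
-λ = ln(0.14086)
λ = -ln(0.14086) = 1.9600

Verification: e^(-1.9600) = 0.14086 ✓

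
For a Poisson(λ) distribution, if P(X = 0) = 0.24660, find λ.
λ = 1.4000

For a Poisson(λ) distribution, the PMF at 0 is:
P(X = 0) = λ^0 e^(-λ) / 0! = e^(-λ)

Given P(X = 0) = 0.24660:
e^(-λ) = 0.24660
-λ = ln(0.24660)
λ = -ln(0.24660) = 1.4000

Verification: e^(-1.4000) = 0.24660 ✓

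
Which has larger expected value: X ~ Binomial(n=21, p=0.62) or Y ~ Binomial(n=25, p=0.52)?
X has larger mean (13.0200 > 13.0000)

Compute the expected value for each distribution:

X ~ Binomial(n=21, p=0.62):
E[X] = 13.0200

Y ~ Binomial(n=25, p=0.52):
E[Y] = 13.0000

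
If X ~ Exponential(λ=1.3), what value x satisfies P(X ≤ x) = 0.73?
1.0072

We have X ~ Exponential(λ=1.3).

We want to find x such that P(X ≤ x) = 0.73.

This is the 73rd percentile, which means 73% of values fall below this point.

Using the inverse CDF (quantile function):
x = F⁻¹(0.73) = 1.0072

Verification: P(X ≤ 1.0072) = 0.73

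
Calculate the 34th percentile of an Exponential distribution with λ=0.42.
0.9893

We have X ~ Exponential(λ=0.42).

We want to find x such that P(X ≤ x) = 0.34.

This is the 34th percentile, which means 34% of values fall below this point.

Using the inverse CDF (quantile function):
x = F⁻¹(0.34) = 0.9893

Verification: P(X ≤ 0.9893) = 0.34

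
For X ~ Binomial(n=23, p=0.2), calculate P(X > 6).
0.159833

We have X ~ Binomial(n=23, p=0.2).

P(X > 6) = 1 - P(X ≤ 6)
                = 1 - F(6)
                = 1 - 0.840167
                = 0.159833

So there's approximately a 16.0% chance that X exceeds 6.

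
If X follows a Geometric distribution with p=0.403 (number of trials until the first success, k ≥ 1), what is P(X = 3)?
0.143633

We have X ~ Geometric(p=0.403) (number of trials until the first success, k ≥ 1).

For a Geometric distribution, the PMF gives us the probability of each outcome.

Using the PMF formula:
P(X = 3) = 0.143633

Rounded to 4 decimal places: 0.1436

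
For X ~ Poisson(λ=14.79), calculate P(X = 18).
0.067588

We have X ~ Poisson(λ=14.79).

For a Poisson distribution, the PMF gives us the probability of each outcome.

Using the PMF formula:
P(X = 18) = 0.067588

Rounded to 4 decimal places: 0.0676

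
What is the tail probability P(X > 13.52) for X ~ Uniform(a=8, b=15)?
0.211429

We have X ~ Uniform(a=8, b=15).

P(X > 13.52) = 1 - P(X ≤ 13.52)
                = 1 - F(13.52)
                = 1 - 0.788571
                = 0.211429

So there's approximately a 21.1% chance that X exceeds 13.52.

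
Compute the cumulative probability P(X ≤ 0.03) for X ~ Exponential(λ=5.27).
0.146236

We have X ~ Exponential(λ=5.27).

The CDF gives us P(X ≤ k).

Using the CDF:
P(X ≤ 0.03) = 0.146236

This means there's approximately a 14.6% chance that X is at most 0.03.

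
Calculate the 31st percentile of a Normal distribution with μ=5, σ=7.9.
1.0828

We have X ~ Normal(μ=5, σ=7.9).

We want to find x such that P(X ≤ x) = 0.31.

This is the 31st percentile, which means 31% of values fall below this point.

Using the inverse CDF (quantile function):
x = F⁻¹(0.31) = 1.0828

Verification: P(X ≤ 1.0828) = 0.31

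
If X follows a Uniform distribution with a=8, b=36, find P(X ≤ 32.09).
0.860357

We have X ~ Uniform(a=8, b=36).

The CDF gives us P(X ≤ k).

Using the CDF:
P(X ≤ 32.09) = 0.860357

This means there's approximately a 86.0% chance that X is at most 32.09.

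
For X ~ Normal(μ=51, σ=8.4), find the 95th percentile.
64.8168

We have X ~ Normal(μ=51, σ=8.4).

We want to find x such that P(X ≤ x) = 0.95.

This is the 95th percentile, which means 95% of values fall below this point.

Using the inverse CDF (quantile function):
x = F⁻¹(0.95) = 64.8168

Verification: P(X ≤ 64.8168) = 0.95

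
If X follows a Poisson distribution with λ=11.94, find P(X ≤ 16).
0.901934

We have X ~ Poisson(λ=11.94).

The CDF gives us P(X ≤ k).

Using the CDF:
P(X ≤ 16) = 0.901934

This means there's approximately a 90.2% chance that X is at most 16.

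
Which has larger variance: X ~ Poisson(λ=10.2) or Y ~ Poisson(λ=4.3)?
X has larger variance (10.2000 > 4.3000)

Compute the variance for each distribution:

X ~ Poisson(λ=10.2):
Var(X) = 10.2000

Y ~ Poisson(λ=4.3):
Var(Y) = 4.3000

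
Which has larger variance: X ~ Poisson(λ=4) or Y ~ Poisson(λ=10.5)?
Y has larger variance (10.5000 > 4.0000)

Compute the variance for each distribution:

X ~ Poisson(λ=4):
Var(X) = 4.0000

Y ~ Poisson(λ=10.5):
Var(Y) = 10.5000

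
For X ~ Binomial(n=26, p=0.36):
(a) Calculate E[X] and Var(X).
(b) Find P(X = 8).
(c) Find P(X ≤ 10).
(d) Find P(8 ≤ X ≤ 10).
(a) E[X] = 9.3600, Var(X) = 5.9904
(b) P(X = 8) = 0.143027
(c) P(X ≤ 10) = 0.684290
(d) P(8 ≤ X ≤ 10) = 0.457797

We have X ~ Binomial(n=26, p=0.36).

(a) Moments:
E[X] = 9.3600
Var(X) = 5.9904
σ = √Var(X) = 2.4475

(b) Point probability using PMF:
P(X = 8) = 0.143027

(c) Cumulative probability using CDF:
P(X ≤ 10) = F(10) = 0.684290

(d) Range probability:
P(8 ≤ X ≤ 10) = P(X ≤ 10) - P(X ≤ 7)
                   = F(10) - F(7)
                   = 0.684290 - 0.226493
                   = 0.457797

This means approximately 45.8% of outcomes fall in the interval [8, 10].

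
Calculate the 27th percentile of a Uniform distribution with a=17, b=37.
22.4000

We have X ~ Uniform(a=17, b=37).

We want to find x such that P(X ≤ x) = 0.27.

This is the 27th percentile, which means 27% of values fall below this point.

Using the inverse CDF (quantile function):
x = F⁻¹(0.27) = 22.4000

Verification: P(X ≤ 22.4000) = 0.27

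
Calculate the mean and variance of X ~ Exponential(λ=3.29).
E[X] = 0.3040, Var(X) = 0.0924

We have X ~ Exponential(λ=3.29).

For an Exponential distribution with λ=3.29:

Expected value:
E[X] = 0.3040

Variance:
Var(X) = 0.0924

Standard deviation:
σ = √Var(X) = 0.3040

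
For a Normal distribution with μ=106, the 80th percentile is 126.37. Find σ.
σ = 24.2033

For X ~ Normal(μ, σ), the p-th percentile satisfies x = μ + z_p × σ,
where z_p = Φ⁻¹(p) is the standard normal quantile.

Step 1: z_{0.8} = Φ⁻¹(0.8) = 0.8416

Step 2: Solve for σ:
126.37 = 106 + 0.8416 × σ
σ = (126.37 - 106) / 0.8416
σ = 20.37 / 0.8416
σ = 24.2033

Verification: μ + z × σ = 106 + 0.8416 × 24.2033 = 126.37 ✓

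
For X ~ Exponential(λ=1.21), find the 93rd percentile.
2.1977

We have X ~ Exponential(λ=1.21).

We want to find x such that P(X ≤ x) = 0.93.

This is the 93rd percentile, which means 93% of values fall below this point.

Using the inverse CDF (quantile function):
x = F⁻¹(0.93) = 2.1977

Verification: P(X ≤ 2.1977) = 0.93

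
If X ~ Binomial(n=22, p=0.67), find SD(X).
2.2055

We have X ~ Binomial(n=22, p=0.67).

For a Binomial distribution with n=22, p=0.67:
σ = √Var(X) = 2.2055

The standard deviation is the square root of the variance.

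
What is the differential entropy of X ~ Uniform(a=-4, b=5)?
2.1972 nats

We have X ~ Uniform(a=-4, b=5).

The differential entropy measures the uncertainty or information content of the distribution.

For a Uniform distribution with a=-4, b=5:
h(X) = 2.1972 nats

(In bits, this would be 3.1699 bits.)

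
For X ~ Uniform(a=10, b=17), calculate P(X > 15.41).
0.227143

We have X ~ Uniform(a=10, b=17).

P(X > 15.41) = 1 - P(X ≤ 15.41)
                = 1 - F(15.41)
                = 1 - 0.772857
                = 0.227143

So there's approximately a 22.7% chance that X exceeds 15.41.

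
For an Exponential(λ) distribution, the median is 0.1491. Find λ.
λ = 4.6489

For X ~ Exponential(λ), the CDF is F(x) = 1 - e^(-λx).
The median m satisfies F(m) = 0.5:
1 - e^(-λm) = 0.5
e^(-λm) = 0.5
λm = ln(2)
m = ln(2) / λ

Given m = 0.1491:
λ = ln(2) / 0.1491 = 0.693147 / 0.1491 = 4.6489

Verification: ln(2) / 4.6489 = 0.1491 ✓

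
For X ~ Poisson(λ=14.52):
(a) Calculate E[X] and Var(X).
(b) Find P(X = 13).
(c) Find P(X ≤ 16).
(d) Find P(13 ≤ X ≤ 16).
(a) E[X] = 14.5200, Var(X) = 14.5200
(b) P(X = 13) = 0.101235
(c) P(X ≤ 16) = 0.709365
(d) P(13 ≤ X ≤ 16) = 0.400099

We have X ~ Poisson(λ=14.52).

(a) Moments:
E[X] = 14.5200
Var(X) = 14.5200
σ = √Var(X) = 3.8105

(b) Point probability using PMF:
P(X = 13) = 0.101235

(c) Cumulative probability using CDF:
P(X ≤ 16) = F(16) = 0.709365

(d) Range probability:
P(13 ≤ X ≤ 16) = P(X ≤ 16) - P(X ≤ 12)
                   = F(16) - F(12)
                   = 0.709365 - 0.309266
                   = 0.400099

This means approximately 40.0% of outcomes fall in the interval [13, 16].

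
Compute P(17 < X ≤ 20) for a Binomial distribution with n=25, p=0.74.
0.503249

We have X ~ Binomial(n=25, p=0.74).

To find P(17 < X ≤ 20), we use:
P(17 < X ≤ 20) = P(X ≤ 20) - P(X ≤ 17)
                 = F(20) - F(17)
                 = 0.817422 - 0.314173
                 = 0.503249

So there's approximately a 50.3% chance that X falls in this range.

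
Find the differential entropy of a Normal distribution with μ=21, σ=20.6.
4.4442 nats

We have X ~ Normal(μ=21, σ=20.6).

The differential entropy measures the uncertainty or information content of the distribution.

For a Normal distribution with μ=21, σ=20.6:
h(X) = 4.4442 nats

(In bits, this would be 6.4117 bits.)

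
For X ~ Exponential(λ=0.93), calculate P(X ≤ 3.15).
0.946576

We have X ~ Exponential(λ=0.93).

The CDF gives us P(X ≤ k).

Using the CDF:
P(X ≤ 3.15) = 0.946576

This means there's approximately a 94.7% chance that X is at most 3.15.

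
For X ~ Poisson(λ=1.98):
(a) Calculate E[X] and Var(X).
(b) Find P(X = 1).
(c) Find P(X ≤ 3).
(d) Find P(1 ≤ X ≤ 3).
(a) E[X] = 1.9800, Var(X) = 1.9800
(b) P(X = 1) = 0.273377
(c) P(X ≤ 3) = 0.860714
(d) P(1 ≤ X ≤ 3) = 0.722645

We have X ~ Poisson(λ=1.98).

(a) Moments:
E[X] = 1.9800
Var(X) = 1.9800
σ = √Var(X) = 1.4071

(b) Point probability using PMF:
P(X = 1) = 0.273377

(c) Cumulative probability using CDF:
P(X ≤ 3) = F(3) = 0.860714

(d) Range probability:
P(1 ≤ X ≤ 3) = P(X ≤ 3) - P(X ≤ 0)
                   = F(3) - F(0)
                   = 0.860714 - 0.138069
                   = 0.722645

This means approximately 72.3% of outcomes fall in the interval [1, 3].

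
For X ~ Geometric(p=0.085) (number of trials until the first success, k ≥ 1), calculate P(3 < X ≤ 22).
0.624395

We have X ~ Geometric(p=0.085) (number of trials until the first success, k ≥ 1).

To find P(3 < X ≤ 22), we use:
P(3 < X ≤ 22) = P(X ≤ 22) - P(X ≤ 3)
                 = F(22) - F(3)
                 = 0.858335 - 0.233939
                 = 0.624395

So there's approximately a 62.4% chance that X falls in this range.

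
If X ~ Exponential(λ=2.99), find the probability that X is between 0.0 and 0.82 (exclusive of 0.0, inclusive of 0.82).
0.913862

We have X ~ Exponential(λ=2.99).

To find P(0.0 < X ≤ 0.82), we use:
P(0.0 < X ≤ 0.82) = P(X ≤ 0.82) - P(X ≤ 0.0)
                 = F(0.82) - F(0.0)
                 = 0.913862 - 0.000000
                 = 0.913862

So there's approximately a 91.4% chance that X falls in this range.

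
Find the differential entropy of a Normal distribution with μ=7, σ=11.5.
3.8613 nats

We have X ~ Normal(μ=7, σ=11.5).

The differential entropy measures the uncertainty or information content of the distribution.

For a Normal distribution with μ=7, σ=11.5:
h(X) = 3.8613 nats

(In bits, this would be 5.5707 bits.)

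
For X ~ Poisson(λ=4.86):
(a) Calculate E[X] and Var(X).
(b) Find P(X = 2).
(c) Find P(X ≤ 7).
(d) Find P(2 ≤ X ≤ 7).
(a) E[X] = 4.8600, Var(X) = 4.8600
(b) P(X = 2) = 0.091532
(c) P(X ≤ 7) = 0.880836
(d) P(2 ≤ X ≤ 7) = 0.835418

We have X ~ Poisson(λ=4.86).

(a) Moments:
E[X] = 4.8600
Var(X) = 4.8600
σ = √Var(X) = 2.2045

(b) Point probability using PMF:
P(X = 2) = 0.091532

(c) Cumulative probability using CDF:
P(X ≤ 7) = F(7) = 0.880836

(d) Range probability:
P(2 ≤ X ≤ 7) = P(X ≤ 7) - P(X ≤ 1)
                   = F(7) - F(1)
                   = 0.880836 - 0.045418
                   = 0.835418

This means approximately 83.5% of outcomes fall in the interval [2, 7].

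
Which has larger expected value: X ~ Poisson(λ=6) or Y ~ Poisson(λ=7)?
Y has larger mean (7.0000 > 6.0000)

Compute the expected value for each distribution:

X ~ Poisson(λ=6):
E[X] = 6.0000

Y ~ Poisson(λ=7):
E[Y] = 7.0000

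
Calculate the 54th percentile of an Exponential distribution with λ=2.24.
0.3467

We have X ~ Exponential(λ=2.24).

We want to find x such that P(X ≤ x) = 0.54.

This is the 54th percentile, which means 54% of values fall below this point.

Using the inverse CDF (quantile function):
x = F⁻¹(0.54) = 0.3467

Verification: P(X ≤ 0.3467) = 0.54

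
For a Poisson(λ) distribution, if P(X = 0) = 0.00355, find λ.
λ = 5.6408

For a Poisson(λ) distribution, the PMF at 0 is:
P(X = 0) = λ^0 e^(-λ) / 0! = e^(-λ)

Given P(X = 0) = 0.00355:
e^(-λ) = 0.00355
-λ = ln(0.00355)
λ = -ln(0.00355) = 5.6408

Verification: e^(-5.6408) = 0.00355 ✓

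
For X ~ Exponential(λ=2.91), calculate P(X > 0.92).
0.068755

We have X ~ Exponential(λ=2.91).

P(X > 0.92) = 1 - P(X ≤ 0.92)
                = 1 - F(0.92)
                = 1 - 0.931245
                = 0.068755

So there's approximately a 6.9% chance that X exceeds 0.92.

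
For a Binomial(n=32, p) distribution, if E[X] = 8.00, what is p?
p = 0.25

For a Binomial(n, p) distribution:
E[X] = n × p

Given n = 32 and E[X] = 8.00:
8.00 = 32 × p
p = 8.00 / 32 = 0.25

Verification: Binomial(32, 0.25) has E[X] = 8.00 ✓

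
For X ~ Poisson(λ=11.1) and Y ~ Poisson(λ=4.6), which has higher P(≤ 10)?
Y has higher probability (P(Y ≤ 10) = 0.9922 > P(X ≤ 10) = 0.4480)

Compute P(≤ 10) for each distribution:

X ~ Poisson(λ=11.1):
P(X ≤ 10) = 0.4480

Y ~ Poisson(λ=4.6):
P(Y ≤ 10) = 0.9922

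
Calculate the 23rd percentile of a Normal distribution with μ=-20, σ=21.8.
-36.1069

We have X ~ Normal(μ=-20, σ=21.8).

We want to find x such that P(X ≤ x) = 0.23.

This is the 23rd percentile, which means 23% of values fall below this point.

Using the inverse CDF (quantile function):
x = F⁻¹(0.23) = -36.1069

Verification: P(X ≤ -36.1069) = 0.23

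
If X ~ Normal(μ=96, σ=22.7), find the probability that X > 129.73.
0.068652

We have X ~ Normal(μ=96, σ=22.7).

P(X > 129.73) = 1 - P(X ≤ 129.73)
                = 1 - F(129.73)
                = 1 - 0.931348
                = 0.068652

So there's approximately a 6.9% chance that X exceeds 129.73.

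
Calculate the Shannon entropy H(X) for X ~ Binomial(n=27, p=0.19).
2.1219 nats

We have X ~ Binomial(n=27, p=0.19).

The Shannon entropy measures the uncertainty or information content of the distribution.

For a Binomial distribution with n=27, p=0.19:
H(X) = 2.1219 nats

(In bits, this would be 3.0612 bits.)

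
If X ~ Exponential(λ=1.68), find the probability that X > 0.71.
0.303371

We have X ~ Exponential(λ=1.68).

P(X > 0.71) = 1 - P(X ≤ 0.71)
                = 1 - F(0.71)
                = 1 - 0.696629
                = 0.303371

So there's approximately a 30.3% chance that X exceeds 0.71.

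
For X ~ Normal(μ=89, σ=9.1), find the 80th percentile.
96.6588

We have X ~ Normal(μ=89, σ=9.1).

We want to find x such that P(X ≤ x) = 0.8.

This is the 80th percentile, which means 80% of values fall below this point.

Using the inverse CDF (quantile function):
x = F⁻¹(0.8) = 96.6588

Verification: P(X ≤ 96.6588) = 0.8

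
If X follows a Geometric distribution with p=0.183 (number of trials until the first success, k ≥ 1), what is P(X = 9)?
0.036327

We have X ~ Geometric(p=0.183) (number of trials until the first success, k ≥ 1).

For a Geometric distribution, the PMF gives us the probability of each outcome.

Using the PMF formula:
P(X = 9) = 0.036327

Rounded to 4 decimal places: 0.0363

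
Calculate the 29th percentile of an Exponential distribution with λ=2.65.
0.1292

We have X ~ Exponential(λ=2.65).

We want to find x such that P(X ≤ x) = 0.29.

This is the 29th percentile, which means 29% of values fall below this point.

Using the inverse CDF (quantile function):
x = F⁻¹(0.29) = 0.1292

Verification: P(X ≤ 0.1292) = 0.29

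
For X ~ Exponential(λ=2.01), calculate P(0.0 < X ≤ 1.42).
0.942398

We have X ~ Exponential(λ=2.01).

To find P(0.0 < X ≤ 1.42), we use:
P(0.0 < X ≤ 1.42) = P(X ≤ 1.42) - P(X ≤ 0.0)
                 = F(1.42) - F(0.0)
                 = 0.942398 - 0.000000
                 = 0.942398

So there's approximately a 94.2% chance that X falls in this range.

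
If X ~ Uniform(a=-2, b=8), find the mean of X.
3.0000

We have X ~ Uniform(a=-2, b=8).

For a Uniform distribution with a=-2, b=8:
E[X] = 3.0000

This is the expected (average) value of X.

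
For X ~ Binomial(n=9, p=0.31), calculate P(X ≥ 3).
0.563584

We have X ~ Binomial(n=9, p=0.31).

For discrete distributions, P(X ≥ 3) = 1 - P(X ≤ 2).

P(X ≤ 2) = 0.436416
P(X ≥ 3) = 1 - 0.436416 = 0.563584

So there's approximately a 56.4% chance that X is at least 3.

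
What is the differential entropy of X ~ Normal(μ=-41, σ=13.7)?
4.0363 nats

We have X ~ Normal(μ=-41, σ=13.7).

The differential entropy measures the uncertainty or information content of the distribution.

For a Normal distribution with μ=-41, σ=13.7:
h(X) = 4.0363 nats

(In bits, this would be 5.8232 bits.)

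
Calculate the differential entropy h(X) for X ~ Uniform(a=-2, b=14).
2.7726 nats

We have X ~ Uniform(a=-2, b=14).

The differential entropy measures the uncertainty or information content of the distribution.

For a Uniform distribution with a=-2, b=14:
h(X) = 2.7726 nats

(In bits, this would be 4.0000 bits.)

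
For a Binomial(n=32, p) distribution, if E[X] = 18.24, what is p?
p = 0.57

For a Binomial(n, p) distribution:
E[X] = n × p

Given n = 32 and E[X] = 18.24:
18.24 = 32 × p
p = 18.24 / 32 = 0.57

Verification: Binomial(32, 0.57) has E[X] = 18.24 ✓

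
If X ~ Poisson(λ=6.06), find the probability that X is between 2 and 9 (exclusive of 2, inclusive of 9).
0.852539

We have X ~ Poisson(λ=6.06).

To find P(2 < X ≤ 9), we use:
P(2 < X ≤ 9) = P(X ≤ 9) - P(X ≤ 2)
                 = F(9) - F(2)
                 = 0.911884 - 0.059345
                 = 0.852539

So there's approximately a 85.3% chance that X falls in this range.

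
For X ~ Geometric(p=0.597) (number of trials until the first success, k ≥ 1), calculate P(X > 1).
0.403000

We have X ~ Geometric(p=0.597) (number of trials until the first success, k ≥ 1).

P(X > 1) = 1 - P(X ≤ 1)
                = 1 - F(1)
                = 1 - 0.597000
                = 0.403000

So there's approximately a 40.3% chance that X exceeds 1.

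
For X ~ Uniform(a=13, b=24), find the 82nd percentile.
22.0200

We have X ~ Uniform(a=13, b=24).

We want to find x such that P(X ≤ x) = 0.82.

This is the 82nd percentile, which means 82% of values fall below this point.

Using the inverse CDF (quantile function):
x = F⁻¹(0.82) = 22.0200

Verification: P(X ≤ 22.0200) = 0.82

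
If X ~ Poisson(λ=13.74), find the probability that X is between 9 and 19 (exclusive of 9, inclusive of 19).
0.811336

We have X ~ Poisson(λ=13.74).

To find P(9 < X ≤ 19), we use:
P(9 < X ≤ 19) = P(X ≤ 19) - P(X ≤ 9)
                 = F(19) - F(9)
                 = 0.933627 - 0.122292
                 = 0.811336

So there's approximately a 81.1% chance that X falls in this range.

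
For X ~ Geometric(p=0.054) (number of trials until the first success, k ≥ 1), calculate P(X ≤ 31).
0.821094

We have X ~ Geometric(p=0.054) (number of trials until the first success, k ≥ 1).

The CDF gives us P(X ≤ k).

Using the CDF:
P(X ≤ 31) = 0.821094

This means there's approximately a 82.1% chance that X is at most 31.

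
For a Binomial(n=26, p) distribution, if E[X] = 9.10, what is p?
p = 0.35

For a Binomial(n, p) distribution:
E[X] = n × p

Given n = 26 and E[X] = 9.10:
9.10 = 26 × p
p = 9.10 / 26 = 0.35

Verification: Binomial(26, 0.35) has E[X] = 9.10 ✓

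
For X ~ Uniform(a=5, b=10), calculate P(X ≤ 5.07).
0.014000

We have X ~ Uniform(a=5, b=10).

The CDF gives us P(X ≤ k).

Using the CDF:
P(X ≤ 5.07) = 0.014000

This means there's approximately a 1.4% chance that X is at most 5.07.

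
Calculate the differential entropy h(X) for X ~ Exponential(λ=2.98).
-0.0919 nats

We have X ~ Exponential(λ=2.98).

The differential entropy measures the uncertainty or information content of the distribution.

For an Exponential distribution with λ=2.98:
h(X) = -0.0919 nats

(In bits, this would be -0.1326 bits.)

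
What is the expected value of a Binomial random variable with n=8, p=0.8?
6.4000

We have X ~ Binomial(n=8, p=0.8).

For a Binomial distribution with n=8, p=0.8:
E[X] = 6.4000

This is the expected (average) value of X.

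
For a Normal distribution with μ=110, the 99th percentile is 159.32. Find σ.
σ = 21.2006

For X ~ Normal(μ, σ), the p-th percentile satisfies x = μ + z_p × σ,
where z_p = Φ⁻¹(p) is the standard normal quantile.

Step 1: z_{0.99} = Φ⁻¹(0.99) = 2.3263

Step 2: Solve for σ:
159.32 = 110 + 2.3263 × σ
σ = (159.32 - 110) / 2.3263
σ = 49.32 / 2.3263
σ = 21.2006

Verification: μ + z × σ = 110 + 2.3263 × 21.2006 = 159.32 ✓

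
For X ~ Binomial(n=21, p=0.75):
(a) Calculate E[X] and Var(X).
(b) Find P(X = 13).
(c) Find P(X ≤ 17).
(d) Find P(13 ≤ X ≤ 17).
(a) E[X] = 15.7500, Var(X) = 3.9375
(b) P(X = 13) = 0.073767
(c) P(X ≤ 17) = 0.808318
(d) P(13 ≤ X ≤ 17) = 0.752171

We have X ~ Binomial(n=21, p=0.75).

(a) Moments:
E[X] = 15.7500
Var(X) = 3.9375
σ = √Var(X) = 1.9843

(b) Point probability using PMF:
P(X = 13) = 0.073767

(c) Cumulative probability using CDF:
P(X ≤ 17) = F(17) = 0.808318

(d) Range probability:
P(13 ≤ X ≤ 17) = P(X ≤ 17) - P(X ≤ 12)
                   = F(17) - F(12)
                   = 0.808318 - 0.056147
                   = 0.752171

This means approximately 75.2% of outcomes fall in the interval [13, 17].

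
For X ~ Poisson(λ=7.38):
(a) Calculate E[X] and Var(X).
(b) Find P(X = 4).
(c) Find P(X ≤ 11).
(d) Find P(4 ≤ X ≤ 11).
(a) E[X] = 7.3800, Var(X) = 7.3800
(b) P(X = 4) = 0.077076
(c) P(X ≤ 11) = 0.927585
(d) P(4 ≤ X ≤ 11) = 0.863601

We have X ~ Poisson(λ=7.38).

(a) Moments:
E[X] = 7.3800
Var(X) = 7.3800
σ = √Var(X) = 2.7166

(b) Point probability using PMF:
P(X = 4) = 0.077076

(c) Cumulative probability using CDF:
P(X ≤ 11) = F(11) = 0.927585

(d) Range probability:
P(4 ≤ X ≤ 11) = P(X ≤ 11) - P(X ≤ 3)
                   = F(11) - F(3)
                   = 0.927585 - 0.063984
                   = 0.863601

This means approximately 86.4% of outcomes fall in the interval [4, 11].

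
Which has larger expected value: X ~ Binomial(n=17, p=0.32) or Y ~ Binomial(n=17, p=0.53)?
Y has larger mean (9.0100 > 5.4400)

Compute the expected value for each distribution:

X ~ Binomial(n=17, p=0.32):
E[X] = 5.4400

Y ~ Binomial(n=17, p=0.53):
E[Y] = 9.0100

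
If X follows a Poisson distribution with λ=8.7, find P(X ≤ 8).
0.495784

We have X ~ Poisson(λ=8.7).

The CDF gives us P(X ≤ k).

Using the CDF:
P(X ≤ 8) = 0.495784

This means there's approximately a 49.6% chance that X is at most 8.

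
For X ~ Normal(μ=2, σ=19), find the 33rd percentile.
-6.3584

We have X ~ Normal(μ=2, σ=19).

We want to find x such that P(X ≤ x) = 0.33.

This is the 33rd percentile, which means 33% of values fall below this point.

Using the inverse CDF (quantile function):
x = F⁻¹(0.33) = -6.3584

Verification: P(X ≤ -6.3584) = 0.33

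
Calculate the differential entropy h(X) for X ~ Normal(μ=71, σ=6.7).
3.3210 nats

We have X ~ Normal(μ=71, σ=6.7).

The differential entropy measures the uncertainty or information content of the distribution.

For a Normal distribution with μ=71, σ=6.7:
h(X) = 3.3210 nats

(In bits, this would be 4.7913 bits.)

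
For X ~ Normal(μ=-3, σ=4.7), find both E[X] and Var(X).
E[X] = -3.0000, Var(X) = 22.0900

We have X ~ Normal(μ=-3, σ=4.7).

For a Normal distribution with μ=-3, σ=4.7:

Expected value:
E[X] = -3.0000

Variance:
Var(X) = 22.0900

Standard deviation:
σ = √Var(X) = 4.7000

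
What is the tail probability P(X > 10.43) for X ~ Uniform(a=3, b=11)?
0.071250

We have X ~ Uniform(a=3, b=11).

P(X > 10.43) = 1 - P(X ≤ 10.43)
                = 1 - F(10.43)
                = 1 - 0.928750
                = 0.071250

So there's approximately a 7.1% chance that X exceeds 10.43.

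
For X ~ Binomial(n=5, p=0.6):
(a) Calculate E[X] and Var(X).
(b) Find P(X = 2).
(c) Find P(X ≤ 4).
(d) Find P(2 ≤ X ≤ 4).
(a) E[X] = 3.0000, Var(X) = 1.2000
(b) P(X = 2) = 0.230400
(c) P(X ≤ 4) = 0.922240
(d) P(2 ≤ X ≤ 4) = 0.835200

We have X ~ Binomial(n=5, p=0.6).

(a) Moments:
E[X] = 3.0000
Var(X) = 1.2000
σ = √Var(X) = 1.0954

(b) Point probability using PMF:
P(X = 2) = 0.230400

(c) Cumulative probability using CDF:
P(X ≤ 4) = F(4) = 0.922240

(d) Range probability:
P(2 ≤ X ≤ 4) = P(X ≤ 4) - P(X ≤ 1)
                   = F(4) - F(1)
                   = 0.922240 - 0.087040
                   = 0.835200

This means approximately 83.5% of outcomes fall in the interval [2, 4].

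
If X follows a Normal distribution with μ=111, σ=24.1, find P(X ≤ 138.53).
0.873340

We have X ~ Normal(μ=111, σ=24.1).

The CDF gives us P(X ≤ k).

Using the CDF:
P(X ≤ 138.53) = 0.873340

This means there's approximately a 87.3% chance that X is at most 138.53.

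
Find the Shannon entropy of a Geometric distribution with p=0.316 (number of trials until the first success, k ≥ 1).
1.9741 nats

We have X ~ Geometric(p=0.316) (number of trials until the first success, k ≥ 1).

The Shannon entropy measures the uncertainty or information content of the distribution.

For a Geometric distribution with p=0.316 (number of trials until the first success, k ≥ 1):
H(X) = 1.9741 nats

(In bits, this would be 2.8480 bits.)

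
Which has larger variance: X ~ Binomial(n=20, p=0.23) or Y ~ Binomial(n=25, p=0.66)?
Y has larger variance (5.6100 > 3.5420)

Compute the variance for each distribution:

X ~ Binomial(n=20, p=0.23):
Var(X) = 3.5420

Y ~ Binomial(n=25, p=0.66):
Var(Y) = 5.6100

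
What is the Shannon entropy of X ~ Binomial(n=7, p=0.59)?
1.6767 nats

We have X ~ Binomial(n=7, p=0.59).

The Shannon entropy measures the uncertainty or information content of the distribution.

For a Binomial distribution with n=7, p=0.59:
H(X) = 1.6767 nats

(In bits, this would be 2.4189 bits.)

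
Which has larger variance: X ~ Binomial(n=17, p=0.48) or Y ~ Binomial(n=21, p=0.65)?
Y has larger variance (4.7775 > 4.2432)

Compute the variance for each distribution:

X ~ Binomial(n=17, p=0.48):
Var(X) = 4.2432

Y ~ Binomial(n=21, p=0.65):
Var(Y) = 4.7775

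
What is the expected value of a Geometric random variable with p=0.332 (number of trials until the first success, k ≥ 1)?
3.0120

We have X ~ Geometric(p=0.332) (number of trials until the first success, k ≥ 1).

For a Geometric distribution with p=0.332 (number of trials until the first success, k ≥ 1):
E[X] = 3.0120

This is the expected (average) value of X.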